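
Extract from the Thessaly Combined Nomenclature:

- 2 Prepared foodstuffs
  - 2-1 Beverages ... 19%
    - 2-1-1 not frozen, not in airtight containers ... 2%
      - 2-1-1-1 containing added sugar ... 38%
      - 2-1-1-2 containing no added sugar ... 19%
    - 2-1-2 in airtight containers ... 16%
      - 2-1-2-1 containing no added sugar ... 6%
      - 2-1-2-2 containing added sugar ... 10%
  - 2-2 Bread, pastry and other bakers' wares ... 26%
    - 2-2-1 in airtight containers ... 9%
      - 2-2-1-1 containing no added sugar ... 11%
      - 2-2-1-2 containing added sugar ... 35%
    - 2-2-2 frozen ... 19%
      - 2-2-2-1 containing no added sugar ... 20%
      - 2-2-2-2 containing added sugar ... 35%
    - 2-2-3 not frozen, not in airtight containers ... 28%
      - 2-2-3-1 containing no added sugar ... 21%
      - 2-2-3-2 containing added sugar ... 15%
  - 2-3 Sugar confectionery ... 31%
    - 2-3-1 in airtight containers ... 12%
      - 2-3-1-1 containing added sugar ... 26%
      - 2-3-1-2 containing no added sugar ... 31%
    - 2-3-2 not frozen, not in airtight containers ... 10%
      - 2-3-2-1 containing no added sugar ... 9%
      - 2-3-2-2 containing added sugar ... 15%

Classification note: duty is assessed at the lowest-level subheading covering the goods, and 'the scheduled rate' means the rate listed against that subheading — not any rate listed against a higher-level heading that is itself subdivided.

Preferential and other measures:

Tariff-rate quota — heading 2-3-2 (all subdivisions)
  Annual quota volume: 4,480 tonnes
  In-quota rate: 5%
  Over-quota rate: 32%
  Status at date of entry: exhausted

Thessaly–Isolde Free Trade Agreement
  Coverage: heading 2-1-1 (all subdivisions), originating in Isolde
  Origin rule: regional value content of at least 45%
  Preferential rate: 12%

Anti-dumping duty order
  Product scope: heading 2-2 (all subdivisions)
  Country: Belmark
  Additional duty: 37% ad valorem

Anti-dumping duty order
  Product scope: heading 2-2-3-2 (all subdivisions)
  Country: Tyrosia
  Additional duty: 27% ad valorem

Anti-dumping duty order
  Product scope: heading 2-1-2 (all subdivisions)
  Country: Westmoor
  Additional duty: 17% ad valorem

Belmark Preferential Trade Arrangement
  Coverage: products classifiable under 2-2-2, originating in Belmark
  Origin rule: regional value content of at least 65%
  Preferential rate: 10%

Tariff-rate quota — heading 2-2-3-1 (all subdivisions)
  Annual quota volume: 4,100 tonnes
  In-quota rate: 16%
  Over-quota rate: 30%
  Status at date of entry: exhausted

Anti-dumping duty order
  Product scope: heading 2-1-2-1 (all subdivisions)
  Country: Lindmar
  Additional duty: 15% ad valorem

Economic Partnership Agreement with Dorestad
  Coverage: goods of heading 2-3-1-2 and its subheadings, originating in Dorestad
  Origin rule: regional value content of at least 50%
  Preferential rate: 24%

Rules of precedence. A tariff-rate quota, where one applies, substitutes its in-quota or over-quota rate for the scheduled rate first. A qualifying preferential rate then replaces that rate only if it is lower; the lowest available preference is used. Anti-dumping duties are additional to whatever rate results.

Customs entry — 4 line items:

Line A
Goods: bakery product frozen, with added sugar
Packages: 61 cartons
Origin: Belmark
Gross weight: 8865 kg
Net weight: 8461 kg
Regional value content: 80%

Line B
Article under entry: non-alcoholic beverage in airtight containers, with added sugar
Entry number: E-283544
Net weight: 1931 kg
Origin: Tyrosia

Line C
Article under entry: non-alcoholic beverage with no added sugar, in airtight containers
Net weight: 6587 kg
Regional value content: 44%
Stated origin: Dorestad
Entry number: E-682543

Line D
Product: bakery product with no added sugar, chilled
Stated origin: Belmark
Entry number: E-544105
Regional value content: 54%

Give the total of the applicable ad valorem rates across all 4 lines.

Line A: bakery product → 2-2; frozen → 2-2-2; with added sugar → 2-2-2-2. Scheduled 35%. Belmark agreement on 2-2-2: RVC ≥ 65% → 10% available; preferential 10%; anti-dumping (Belmark, 2-2): +37%; total 10% + 37% = 47%. → 47%.
Line B: non-alcoholic beverage → 2-1; in airtight containers → 2-1-2; with added sugar → 2-1-2-2. Scheduled 10%. No special measure applies. → 10%.
Line C: non-alcoholic beverage → 2-1; in airtight containers → 2-1-2; with no added sugar → 2-1-2-1. Scheduled 6%. Dorestad agreement on 2-3-1-2: 2-1-2-1 not covered. → 6%.
Line D: bakery product → 2-2; chilled → 2-2-3; with no added sugar → 2-2-3-1. Scheduled 21%. quota on 2-2-3-1 exhausted → over-quota 30%; Belmark agreement on 2-2-2: 2-2-3-1 not covered; anti-dumping (Belmark, 2-2): +37%; total 30% + 37% = 67%. → 67%.
Sum: 47% + 10% + 6% + 67% = 130%.

130%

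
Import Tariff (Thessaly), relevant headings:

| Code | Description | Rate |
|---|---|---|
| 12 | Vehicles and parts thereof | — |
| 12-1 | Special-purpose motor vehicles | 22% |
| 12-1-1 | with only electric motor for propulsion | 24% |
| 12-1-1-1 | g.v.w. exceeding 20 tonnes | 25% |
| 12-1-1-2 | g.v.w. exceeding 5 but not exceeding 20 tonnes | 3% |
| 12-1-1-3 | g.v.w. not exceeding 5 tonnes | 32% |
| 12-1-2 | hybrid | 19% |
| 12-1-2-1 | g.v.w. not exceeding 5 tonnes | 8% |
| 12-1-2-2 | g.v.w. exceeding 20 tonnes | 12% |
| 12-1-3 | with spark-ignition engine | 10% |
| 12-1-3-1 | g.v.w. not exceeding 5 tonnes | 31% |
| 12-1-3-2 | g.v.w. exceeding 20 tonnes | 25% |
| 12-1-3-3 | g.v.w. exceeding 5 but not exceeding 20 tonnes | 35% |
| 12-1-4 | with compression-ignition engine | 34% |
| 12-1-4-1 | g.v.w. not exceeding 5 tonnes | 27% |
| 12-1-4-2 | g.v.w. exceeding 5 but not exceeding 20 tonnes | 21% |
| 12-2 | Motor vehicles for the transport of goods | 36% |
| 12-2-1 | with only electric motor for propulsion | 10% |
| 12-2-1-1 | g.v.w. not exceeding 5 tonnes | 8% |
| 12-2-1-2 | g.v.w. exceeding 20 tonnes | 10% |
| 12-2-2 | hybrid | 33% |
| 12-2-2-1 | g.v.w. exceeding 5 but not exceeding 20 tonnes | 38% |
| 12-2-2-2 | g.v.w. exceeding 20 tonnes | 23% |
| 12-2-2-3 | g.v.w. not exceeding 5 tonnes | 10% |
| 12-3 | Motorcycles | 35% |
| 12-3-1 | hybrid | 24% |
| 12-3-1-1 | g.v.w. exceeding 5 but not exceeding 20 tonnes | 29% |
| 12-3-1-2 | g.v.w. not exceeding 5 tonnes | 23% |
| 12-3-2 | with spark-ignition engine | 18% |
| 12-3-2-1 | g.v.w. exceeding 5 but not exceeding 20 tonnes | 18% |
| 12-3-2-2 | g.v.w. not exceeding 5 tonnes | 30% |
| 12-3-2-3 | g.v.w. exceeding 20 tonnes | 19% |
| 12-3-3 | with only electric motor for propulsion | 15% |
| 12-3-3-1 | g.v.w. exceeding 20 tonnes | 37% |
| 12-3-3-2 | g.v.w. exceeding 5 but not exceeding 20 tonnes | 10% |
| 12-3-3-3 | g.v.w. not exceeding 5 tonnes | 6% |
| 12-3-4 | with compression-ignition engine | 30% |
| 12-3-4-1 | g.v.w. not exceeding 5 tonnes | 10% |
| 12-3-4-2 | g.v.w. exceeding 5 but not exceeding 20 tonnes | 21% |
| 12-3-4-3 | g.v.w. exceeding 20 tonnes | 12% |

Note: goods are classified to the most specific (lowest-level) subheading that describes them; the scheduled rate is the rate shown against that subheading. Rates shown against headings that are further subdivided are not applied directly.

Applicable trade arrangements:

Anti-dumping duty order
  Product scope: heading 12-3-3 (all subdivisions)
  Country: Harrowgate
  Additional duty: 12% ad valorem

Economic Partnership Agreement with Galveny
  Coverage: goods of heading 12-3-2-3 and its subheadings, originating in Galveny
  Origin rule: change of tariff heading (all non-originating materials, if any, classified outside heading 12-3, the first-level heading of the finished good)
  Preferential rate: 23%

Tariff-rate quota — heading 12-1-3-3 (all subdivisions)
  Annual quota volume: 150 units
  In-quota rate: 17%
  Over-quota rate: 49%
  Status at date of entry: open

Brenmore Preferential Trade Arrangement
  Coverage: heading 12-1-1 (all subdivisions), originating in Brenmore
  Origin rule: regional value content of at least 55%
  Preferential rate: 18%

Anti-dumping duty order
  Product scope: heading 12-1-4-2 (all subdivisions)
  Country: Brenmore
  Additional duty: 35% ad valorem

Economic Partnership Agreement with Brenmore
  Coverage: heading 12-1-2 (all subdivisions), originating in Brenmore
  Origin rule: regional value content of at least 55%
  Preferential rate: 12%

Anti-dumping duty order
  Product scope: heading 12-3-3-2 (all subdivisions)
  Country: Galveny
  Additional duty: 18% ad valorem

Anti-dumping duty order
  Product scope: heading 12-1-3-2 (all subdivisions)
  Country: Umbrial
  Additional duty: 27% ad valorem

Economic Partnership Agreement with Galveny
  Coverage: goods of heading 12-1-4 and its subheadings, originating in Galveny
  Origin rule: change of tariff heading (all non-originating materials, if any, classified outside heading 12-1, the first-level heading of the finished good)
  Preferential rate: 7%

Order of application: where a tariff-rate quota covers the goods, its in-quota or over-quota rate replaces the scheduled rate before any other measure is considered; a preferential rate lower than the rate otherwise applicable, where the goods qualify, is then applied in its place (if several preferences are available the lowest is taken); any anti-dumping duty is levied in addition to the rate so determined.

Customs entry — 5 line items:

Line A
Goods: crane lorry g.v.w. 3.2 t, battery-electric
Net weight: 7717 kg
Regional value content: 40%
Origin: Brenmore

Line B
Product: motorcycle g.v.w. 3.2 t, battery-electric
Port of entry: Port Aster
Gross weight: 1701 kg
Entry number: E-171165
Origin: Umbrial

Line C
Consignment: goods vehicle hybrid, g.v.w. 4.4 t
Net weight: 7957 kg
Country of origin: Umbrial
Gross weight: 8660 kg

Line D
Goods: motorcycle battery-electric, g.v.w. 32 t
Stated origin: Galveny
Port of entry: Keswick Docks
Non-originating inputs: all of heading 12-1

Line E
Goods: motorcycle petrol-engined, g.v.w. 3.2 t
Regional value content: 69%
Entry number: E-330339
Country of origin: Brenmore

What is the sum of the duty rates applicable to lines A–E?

Line A: crane lorry → 12-1; battery-electric → 12-1-1; g.v.w. 3.2 t → 12-1-1-3. Scheduled 32%. Brenmore agreement on 12-1-1: RVC < 55%; Brenmore agreement on 12-1-2: 12-1-1-3 not covered. → 32%.
Line B: motorcycle → 12-3; battery-electric → 12-3-3; g.v.w. 3.2 t → 12-3-3-3. Scheduled 6%. No special measure applies. → 6%.
Line C: goods vehicle → 12-2; hybrid → 12-2-2; g.v.w. 4.4 t → 12-2-2-3. Scheduled 10%. No special measure applies. → 10%.
Line D: motorcycle → 12-3; battery-electric → 12-3-3; g.v.w. 32 t → 12-3-3-1. Scheduled 37%. Galveny agreement on 12-3-2-3: 12-3-3-1 not covered; Galveny agreement on 12-1-4: 12-3-3-1 not covered. → 37%.
Line E: motorcycle → 12-3; petrol-engined → 12-3-2; g.v.w. 3.2 t → 12-3-2-2. Scheduled 30%. Brenmore agreement on 12-1-1: 12-3-2-2 not covered; Brenmore agreement on 12-1-2: 12-3-2-2 not covered. → 30%.
Sum: 32% + 6% + 10% + 37% + 30% = 115%.

115%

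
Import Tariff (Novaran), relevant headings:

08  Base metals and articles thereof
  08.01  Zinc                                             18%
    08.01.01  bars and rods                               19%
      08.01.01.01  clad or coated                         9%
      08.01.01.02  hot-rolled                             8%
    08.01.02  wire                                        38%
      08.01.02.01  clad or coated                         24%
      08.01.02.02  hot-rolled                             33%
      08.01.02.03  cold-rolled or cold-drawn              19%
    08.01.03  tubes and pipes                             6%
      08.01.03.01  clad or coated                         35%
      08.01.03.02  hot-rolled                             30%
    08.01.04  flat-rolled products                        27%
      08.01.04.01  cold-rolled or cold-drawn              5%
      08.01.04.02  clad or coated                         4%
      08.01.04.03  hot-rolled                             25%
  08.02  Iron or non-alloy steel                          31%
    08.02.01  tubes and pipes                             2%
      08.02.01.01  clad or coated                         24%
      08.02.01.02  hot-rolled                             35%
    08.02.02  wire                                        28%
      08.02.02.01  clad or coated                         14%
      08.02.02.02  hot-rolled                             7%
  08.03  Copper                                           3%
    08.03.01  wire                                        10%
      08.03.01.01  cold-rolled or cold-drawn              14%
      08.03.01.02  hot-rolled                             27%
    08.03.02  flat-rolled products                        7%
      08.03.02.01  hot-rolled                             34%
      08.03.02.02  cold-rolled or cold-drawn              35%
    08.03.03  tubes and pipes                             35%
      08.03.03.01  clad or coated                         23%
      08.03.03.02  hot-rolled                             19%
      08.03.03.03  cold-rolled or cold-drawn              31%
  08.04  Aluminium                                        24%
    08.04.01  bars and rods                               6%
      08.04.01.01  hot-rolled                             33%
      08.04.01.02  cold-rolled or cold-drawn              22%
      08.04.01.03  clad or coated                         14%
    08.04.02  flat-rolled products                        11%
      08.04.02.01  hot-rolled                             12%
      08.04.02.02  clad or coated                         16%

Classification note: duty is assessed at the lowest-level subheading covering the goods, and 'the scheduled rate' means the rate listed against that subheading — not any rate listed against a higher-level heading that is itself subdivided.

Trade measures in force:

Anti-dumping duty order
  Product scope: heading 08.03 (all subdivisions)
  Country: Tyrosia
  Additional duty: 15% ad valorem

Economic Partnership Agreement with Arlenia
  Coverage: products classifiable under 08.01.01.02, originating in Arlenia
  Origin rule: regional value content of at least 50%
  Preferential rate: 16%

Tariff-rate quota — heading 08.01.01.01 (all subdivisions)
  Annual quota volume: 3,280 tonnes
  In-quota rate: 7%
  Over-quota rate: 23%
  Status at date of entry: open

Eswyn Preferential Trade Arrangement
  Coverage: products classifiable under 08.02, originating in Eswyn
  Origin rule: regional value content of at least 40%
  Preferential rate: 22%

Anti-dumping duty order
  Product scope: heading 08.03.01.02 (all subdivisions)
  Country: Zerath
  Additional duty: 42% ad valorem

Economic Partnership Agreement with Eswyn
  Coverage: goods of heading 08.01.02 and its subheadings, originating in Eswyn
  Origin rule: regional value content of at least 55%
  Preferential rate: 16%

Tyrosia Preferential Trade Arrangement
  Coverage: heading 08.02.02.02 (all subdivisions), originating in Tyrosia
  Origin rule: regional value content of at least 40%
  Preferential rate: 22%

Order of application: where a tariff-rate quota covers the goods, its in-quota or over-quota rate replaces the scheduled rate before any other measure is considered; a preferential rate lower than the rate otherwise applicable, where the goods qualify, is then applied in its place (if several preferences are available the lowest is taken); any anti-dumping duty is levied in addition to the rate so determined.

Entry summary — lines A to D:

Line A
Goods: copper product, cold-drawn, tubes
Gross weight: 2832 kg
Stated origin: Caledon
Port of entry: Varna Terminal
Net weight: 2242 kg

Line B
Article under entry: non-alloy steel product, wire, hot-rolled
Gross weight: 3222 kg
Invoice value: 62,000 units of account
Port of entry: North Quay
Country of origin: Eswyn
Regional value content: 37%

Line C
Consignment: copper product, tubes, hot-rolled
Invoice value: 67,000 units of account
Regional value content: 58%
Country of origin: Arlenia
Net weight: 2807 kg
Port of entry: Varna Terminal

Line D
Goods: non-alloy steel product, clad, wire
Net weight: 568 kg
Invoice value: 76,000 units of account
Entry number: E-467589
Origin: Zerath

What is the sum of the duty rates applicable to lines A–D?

Line A: copper → 08.03; tubes → 08.03.03; cold-drawn → 08.03.03.03. Scheduled 31%. No special measure applies. → 31%.
Line B: non-alloy steel → 08.02; wire → 08.02.02; hot-rolled → 08.02.02.02. Scheduled 7%. Eswyn agreement on 08.02: RVC < 40%; Eswyn agreement on 08.01.02: 08.02.02.02 not covered. → 7%.
Line C: copper → 08.03; tubes → 08.03.03; hot-rolled → 08.03.03.02. Scheduled 19%. Arlenia agreement on 08.01.01.02: 08.03.03.02 not covered. → 19%.
Line D: non-alloy steel → 08.02; wire → 08.02.02; clad → 08.02.02.01. Scheduled 14%. No special measure applies. → 14%.
Sum: 31% + 7% + 19% + 14% = 71%.

71%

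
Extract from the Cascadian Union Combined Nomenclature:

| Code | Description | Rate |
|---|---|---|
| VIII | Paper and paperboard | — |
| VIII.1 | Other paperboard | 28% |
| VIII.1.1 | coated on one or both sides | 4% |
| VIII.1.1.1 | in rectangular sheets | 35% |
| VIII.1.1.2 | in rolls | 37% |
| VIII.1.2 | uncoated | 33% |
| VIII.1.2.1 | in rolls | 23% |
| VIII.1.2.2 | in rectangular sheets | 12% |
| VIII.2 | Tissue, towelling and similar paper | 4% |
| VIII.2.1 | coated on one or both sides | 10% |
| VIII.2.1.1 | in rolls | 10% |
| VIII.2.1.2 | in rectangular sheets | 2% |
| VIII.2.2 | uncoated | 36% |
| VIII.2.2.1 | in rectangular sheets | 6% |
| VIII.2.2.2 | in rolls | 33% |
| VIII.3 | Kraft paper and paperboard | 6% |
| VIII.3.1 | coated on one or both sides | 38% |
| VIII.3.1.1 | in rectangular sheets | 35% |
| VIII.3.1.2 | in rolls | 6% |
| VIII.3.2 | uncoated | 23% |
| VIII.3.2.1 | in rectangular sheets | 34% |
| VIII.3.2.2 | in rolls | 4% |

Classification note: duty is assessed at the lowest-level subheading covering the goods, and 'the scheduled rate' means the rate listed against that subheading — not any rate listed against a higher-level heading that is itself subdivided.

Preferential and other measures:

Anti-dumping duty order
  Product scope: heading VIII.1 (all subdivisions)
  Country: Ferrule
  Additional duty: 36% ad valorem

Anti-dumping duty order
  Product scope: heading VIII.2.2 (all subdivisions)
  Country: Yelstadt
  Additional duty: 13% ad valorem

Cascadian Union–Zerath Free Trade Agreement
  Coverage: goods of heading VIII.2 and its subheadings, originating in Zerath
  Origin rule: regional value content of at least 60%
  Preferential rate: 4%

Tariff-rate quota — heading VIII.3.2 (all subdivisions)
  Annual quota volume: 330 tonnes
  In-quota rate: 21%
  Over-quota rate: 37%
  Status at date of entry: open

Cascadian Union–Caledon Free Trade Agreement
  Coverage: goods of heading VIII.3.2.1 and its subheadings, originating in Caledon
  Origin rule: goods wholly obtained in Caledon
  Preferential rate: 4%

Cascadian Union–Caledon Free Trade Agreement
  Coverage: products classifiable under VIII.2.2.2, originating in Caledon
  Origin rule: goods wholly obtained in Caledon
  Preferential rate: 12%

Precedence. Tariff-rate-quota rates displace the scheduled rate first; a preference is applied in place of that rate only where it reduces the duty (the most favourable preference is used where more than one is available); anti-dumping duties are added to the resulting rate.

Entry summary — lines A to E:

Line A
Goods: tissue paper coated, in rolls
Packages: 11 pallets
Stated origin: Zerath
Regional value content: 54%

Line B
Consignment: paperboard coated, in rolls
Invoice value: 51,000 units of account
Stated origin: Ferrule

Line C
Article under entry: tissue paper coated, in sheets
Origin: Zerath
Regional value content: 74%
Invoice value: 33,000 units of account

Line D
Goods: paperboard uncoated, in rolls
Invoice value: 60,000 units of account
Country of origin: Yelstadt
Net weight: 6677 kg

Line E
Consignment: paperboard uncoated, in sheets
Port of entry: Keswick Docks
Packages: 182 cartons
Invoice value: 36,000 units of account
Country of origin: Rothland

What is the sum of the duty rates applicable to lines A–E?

120%

Line A: tissue paper → VIII.2; coated → VIII.2.1; in rolls → VIII.2.1.1. Scheduled 10%. Zerath agreement on VIII.2: RVC < 60%. → 10%.
Line B: paperboard → VIII.1; coated → VIII.1.1; in rolls → VIII.1.1.2. Scheduled 37%. anti-dumping (Ferrule, VIII.1): +36%; total 37% + 36% = 73%. → 73%.
Line C: tissue paper → VIII.2; coated → VIII.2.1; in sheets → VIII.2.1.2. Scheduled 2%. Zerath agreement on VIII.2: RVC ≥ 60% → 4% available; preference 4% not lower than 2% → no reduction. → 2%.
Line D: paperboard → VIII.1; uncoated → VIII.1.2; in rolls → VIII.1.2.1. Scheduled 23%. No special measure applies. → 23%.
Line E: paperboard → VIII.1; uncoated → VIII.1.2; in sheets → VIII.1.2.2. Scheduled 12%. No special measure applies. → 12%.
Sum: 10% + 73% + 2% + 23% + 12% = 120%.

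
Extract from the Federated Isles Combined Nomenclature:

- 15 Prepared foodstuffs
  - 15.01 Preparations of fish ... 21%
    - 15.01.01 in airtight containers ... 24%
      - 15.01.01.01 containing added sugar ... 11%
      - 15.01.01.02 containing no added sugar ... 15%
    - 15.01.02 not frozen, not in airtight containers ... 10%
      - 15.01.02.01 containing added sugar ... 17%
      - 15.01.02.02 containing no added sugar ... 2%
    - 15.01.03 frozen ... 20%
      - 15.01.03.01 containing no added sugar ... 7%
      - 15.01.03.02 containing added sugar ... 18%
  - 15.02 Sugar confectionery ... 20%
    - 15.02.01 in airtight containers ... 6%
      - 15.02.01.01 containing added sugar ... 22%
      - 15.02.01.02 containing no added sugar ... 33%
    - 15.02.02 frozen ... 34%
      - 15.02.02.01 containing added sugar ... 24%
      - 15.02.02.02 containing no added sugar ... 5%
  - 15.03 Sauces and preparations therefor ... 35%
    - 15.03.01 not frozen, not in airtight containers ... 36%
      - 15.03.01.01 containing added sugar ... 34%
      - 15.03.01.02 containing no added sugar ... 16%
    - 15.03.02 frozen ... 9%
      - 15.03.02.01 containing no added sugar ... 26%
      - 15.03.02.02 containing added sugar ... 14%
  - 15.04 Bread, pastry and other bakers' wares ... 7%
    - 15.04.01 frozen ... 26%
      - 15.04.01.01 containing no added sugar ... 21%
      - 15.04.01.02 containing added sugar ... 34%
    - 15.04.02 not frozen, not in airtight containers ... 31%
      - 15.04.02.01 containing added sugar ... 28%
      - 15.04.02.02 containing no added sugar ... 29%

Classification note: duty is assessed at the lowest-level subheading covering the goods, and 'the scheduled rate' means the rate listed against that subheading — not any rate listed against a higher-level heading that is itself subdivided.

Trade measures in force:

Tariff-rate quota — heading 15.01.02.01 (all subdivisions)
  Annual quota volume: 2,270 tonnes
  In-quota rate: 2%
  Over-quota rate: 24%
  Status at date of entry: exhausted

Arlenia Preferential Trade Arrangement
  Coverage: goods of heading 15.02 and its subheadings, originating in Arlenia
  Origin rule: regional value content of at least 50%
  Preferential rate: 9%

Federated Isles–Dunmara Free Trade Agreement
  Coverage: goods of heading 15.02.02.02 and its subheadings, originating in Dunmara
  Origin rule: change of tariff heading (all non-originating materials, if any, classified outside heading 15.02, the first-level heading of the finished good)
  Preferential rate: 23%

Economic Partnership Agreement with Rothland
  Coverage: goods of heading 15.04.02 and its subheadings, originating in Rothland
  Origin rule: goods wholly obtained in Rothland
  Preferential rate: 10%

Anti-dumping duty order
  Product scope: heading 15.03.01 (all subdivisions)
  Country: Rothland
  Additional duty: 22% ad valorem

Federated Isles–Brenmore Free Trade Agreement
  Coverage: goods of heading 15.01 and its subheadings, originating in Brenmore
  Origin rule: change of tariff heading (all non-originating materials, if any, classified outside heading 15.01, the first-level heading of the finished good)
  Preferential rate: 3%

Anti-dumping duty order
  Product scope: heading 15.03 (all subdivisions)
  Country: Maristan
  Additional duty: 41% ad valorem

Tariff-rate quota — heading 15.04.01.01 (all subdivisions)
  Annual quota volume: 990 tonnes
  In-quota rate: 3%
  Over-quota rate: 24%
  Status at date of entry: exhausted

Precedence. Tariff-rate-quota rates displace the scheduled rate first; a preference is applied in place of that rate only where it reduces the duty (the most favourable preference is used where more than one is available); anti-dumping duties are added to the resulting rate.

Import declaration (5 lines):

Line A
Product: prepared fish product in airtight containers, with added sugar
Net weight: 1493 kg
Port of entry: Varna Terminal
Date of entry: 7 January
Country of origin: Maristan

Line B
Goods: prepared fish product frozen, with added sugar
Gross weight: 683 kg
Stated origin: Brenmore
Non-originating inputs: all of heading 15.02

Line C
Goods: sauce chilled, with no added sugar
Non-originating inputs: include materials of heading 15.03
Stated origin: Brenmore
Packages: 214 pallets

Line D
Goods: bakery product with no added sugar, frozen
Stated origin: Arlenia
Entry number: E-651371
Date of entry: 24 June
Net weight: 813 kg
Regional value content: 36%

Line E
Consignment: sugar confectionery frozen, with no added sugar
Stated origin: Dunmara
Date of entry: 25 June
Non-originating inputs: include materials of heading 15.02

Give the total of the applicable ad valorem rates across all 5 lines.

59%

Line A: prepared fish product → 15.01; in airtight containers → 15.01.01; with added sugar → 15.01.01.01. Scheduled 11%. No special measure applies. → 11%.
Line B: prepared fish product → 15.01; frozen → 15.01.03; with added sugar → 15.01.03.02. Scheduled 18%. Brenmore agreement on 15.01: CTH met → 3% available; preferential 3%. → 3%.
Line C: sauce → 15.03; chilled → 15.03.01; with no added sugar → 15.03.01.02. Scheduled 16%. Brenmore agreement on 15.01: 15.03.01.02 not covered. → 16%.
Line D: bakery product → 15.04; frozen → 15.04.01; with no added sugar → 15.04.01.01. Scheduled 21%. quota on 15.04.01.01 exhausted → over-quota 24%; Arlenia agreement on 15.02: 15.04.01.01 not covered. → 24%.
Line E: sugar confectionery → 15.02; frozen → 15.02.02; with no added sugar → 15.02.02.02. Scheduled 5%. Dunmara agreement on 15.02.02.02: CTH not met. → 5%.
Sum: 11% + 3% + 16% + 24% + 5% = 59%.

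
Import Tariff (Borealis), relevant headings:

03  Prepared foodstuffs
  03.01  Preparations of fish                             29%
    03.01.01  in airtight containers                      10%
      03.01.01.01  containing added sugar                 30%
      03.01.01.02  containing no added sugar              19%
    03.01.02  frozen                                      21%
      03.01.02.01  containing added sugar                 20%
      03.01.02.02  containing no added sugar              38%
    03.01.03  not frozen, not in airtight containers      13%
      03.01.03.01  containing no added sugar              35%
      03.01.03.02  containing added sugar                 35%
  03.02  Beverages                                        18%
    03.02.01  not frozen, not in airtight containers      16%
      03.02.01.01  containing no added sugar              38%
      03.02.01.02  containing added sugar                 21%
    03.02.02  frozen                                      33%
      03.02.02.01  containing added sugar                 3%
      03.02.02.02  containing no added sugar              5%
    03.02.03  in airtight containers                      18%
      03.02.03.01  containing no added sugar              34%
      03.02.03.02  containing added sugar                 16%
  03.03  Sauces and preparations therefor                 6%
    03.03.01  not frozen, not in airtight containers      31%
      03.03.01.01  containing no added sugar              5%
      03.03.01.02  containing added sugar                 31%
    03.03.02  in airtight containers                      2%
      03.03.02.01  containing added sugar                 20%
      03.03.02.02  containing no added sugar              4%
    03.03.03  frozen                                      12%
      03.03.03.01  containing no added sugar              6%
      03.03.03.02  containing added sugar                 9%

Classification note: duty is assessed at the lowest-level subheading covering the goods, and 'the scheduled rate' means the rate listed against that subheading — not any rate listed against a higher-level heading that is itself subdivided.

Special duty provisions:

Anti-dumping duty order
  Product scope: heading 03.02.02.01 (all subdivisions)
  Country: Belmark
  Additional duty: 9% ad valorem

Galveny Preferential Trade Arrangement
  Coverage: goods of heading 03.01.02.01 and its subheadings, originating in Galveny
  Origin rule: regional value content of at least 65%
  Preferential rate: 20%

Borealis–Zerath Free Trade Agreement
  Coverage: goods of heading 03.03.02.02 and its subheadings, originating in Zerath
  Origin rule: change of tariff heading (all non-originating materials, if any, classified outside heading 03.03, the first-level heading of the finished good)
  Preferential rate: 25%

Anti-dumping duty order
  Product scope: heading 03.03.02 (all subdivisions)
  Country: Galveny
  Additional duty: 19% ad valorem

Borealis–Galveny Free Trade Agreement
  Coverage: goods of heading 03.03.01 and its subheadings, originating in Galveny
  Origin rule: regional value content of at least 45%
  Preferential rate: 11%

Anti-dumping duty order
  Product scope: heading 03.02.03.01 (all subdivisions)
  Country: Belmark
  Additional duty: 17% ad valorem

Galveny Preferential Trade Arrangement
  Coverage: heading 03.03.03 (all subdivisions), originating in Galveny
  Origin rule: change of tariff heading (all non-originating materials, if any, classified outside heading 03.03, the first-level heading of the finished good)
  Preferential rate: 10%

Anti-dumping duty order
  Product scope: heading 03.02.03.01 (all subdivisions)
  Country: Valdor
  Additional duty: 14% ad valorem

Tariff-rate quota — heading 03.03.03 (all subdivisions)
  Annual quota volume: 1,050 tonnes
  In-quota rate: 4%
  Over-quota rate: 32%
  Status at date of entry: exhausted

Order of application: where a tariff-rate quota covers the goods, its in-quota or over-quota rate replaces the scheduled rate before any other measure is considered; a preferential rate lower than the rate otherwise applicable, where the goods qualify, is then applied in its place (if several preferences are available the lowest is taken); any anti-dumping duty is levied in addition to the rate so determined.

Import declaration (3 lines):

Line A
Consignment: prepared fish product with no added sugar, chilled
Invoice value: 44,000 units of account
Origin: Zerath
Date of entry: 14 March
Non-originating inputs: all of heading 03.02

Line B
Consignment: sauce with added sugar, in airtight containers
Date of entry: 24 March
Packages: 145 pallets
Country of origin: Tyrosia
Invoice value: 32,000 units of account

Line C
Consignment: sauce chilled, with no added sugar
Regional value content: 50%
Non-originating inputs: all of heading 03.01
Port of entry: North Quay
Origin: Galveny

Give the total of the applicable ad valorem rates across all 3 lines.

60%

Line A: prepared fish product → 03.01; chilled → 03.01.03; with no added sugar → 03.01.03.01. Scheduled 35%. Zerath agreement on 03.03.02.02: 03.01.03.01 not covered. → 35%.
Line B: sauce → 03.03; in airtight containers → 03.03.02; with added sugar → 03.03.02.01. Scheduled 20%. No special measure applies. → 20%.
Line C: sauce → 03.03; chilled → 03.03.01; with no added sugar → 03.03.01.01. Scheduled 5%. Galveny agreement on 03.01.02.01: 03.03.01.01 not covered; Galveny agreement on 03.03.01: RVC ≥ 45% → 11% available; Galveny agreement on 03.03.03: 03.03.01.01 not covered; preference 11% not lower than 5% → no reduction. → 5%.
Sum: 35% + 20% + 5% = 60%.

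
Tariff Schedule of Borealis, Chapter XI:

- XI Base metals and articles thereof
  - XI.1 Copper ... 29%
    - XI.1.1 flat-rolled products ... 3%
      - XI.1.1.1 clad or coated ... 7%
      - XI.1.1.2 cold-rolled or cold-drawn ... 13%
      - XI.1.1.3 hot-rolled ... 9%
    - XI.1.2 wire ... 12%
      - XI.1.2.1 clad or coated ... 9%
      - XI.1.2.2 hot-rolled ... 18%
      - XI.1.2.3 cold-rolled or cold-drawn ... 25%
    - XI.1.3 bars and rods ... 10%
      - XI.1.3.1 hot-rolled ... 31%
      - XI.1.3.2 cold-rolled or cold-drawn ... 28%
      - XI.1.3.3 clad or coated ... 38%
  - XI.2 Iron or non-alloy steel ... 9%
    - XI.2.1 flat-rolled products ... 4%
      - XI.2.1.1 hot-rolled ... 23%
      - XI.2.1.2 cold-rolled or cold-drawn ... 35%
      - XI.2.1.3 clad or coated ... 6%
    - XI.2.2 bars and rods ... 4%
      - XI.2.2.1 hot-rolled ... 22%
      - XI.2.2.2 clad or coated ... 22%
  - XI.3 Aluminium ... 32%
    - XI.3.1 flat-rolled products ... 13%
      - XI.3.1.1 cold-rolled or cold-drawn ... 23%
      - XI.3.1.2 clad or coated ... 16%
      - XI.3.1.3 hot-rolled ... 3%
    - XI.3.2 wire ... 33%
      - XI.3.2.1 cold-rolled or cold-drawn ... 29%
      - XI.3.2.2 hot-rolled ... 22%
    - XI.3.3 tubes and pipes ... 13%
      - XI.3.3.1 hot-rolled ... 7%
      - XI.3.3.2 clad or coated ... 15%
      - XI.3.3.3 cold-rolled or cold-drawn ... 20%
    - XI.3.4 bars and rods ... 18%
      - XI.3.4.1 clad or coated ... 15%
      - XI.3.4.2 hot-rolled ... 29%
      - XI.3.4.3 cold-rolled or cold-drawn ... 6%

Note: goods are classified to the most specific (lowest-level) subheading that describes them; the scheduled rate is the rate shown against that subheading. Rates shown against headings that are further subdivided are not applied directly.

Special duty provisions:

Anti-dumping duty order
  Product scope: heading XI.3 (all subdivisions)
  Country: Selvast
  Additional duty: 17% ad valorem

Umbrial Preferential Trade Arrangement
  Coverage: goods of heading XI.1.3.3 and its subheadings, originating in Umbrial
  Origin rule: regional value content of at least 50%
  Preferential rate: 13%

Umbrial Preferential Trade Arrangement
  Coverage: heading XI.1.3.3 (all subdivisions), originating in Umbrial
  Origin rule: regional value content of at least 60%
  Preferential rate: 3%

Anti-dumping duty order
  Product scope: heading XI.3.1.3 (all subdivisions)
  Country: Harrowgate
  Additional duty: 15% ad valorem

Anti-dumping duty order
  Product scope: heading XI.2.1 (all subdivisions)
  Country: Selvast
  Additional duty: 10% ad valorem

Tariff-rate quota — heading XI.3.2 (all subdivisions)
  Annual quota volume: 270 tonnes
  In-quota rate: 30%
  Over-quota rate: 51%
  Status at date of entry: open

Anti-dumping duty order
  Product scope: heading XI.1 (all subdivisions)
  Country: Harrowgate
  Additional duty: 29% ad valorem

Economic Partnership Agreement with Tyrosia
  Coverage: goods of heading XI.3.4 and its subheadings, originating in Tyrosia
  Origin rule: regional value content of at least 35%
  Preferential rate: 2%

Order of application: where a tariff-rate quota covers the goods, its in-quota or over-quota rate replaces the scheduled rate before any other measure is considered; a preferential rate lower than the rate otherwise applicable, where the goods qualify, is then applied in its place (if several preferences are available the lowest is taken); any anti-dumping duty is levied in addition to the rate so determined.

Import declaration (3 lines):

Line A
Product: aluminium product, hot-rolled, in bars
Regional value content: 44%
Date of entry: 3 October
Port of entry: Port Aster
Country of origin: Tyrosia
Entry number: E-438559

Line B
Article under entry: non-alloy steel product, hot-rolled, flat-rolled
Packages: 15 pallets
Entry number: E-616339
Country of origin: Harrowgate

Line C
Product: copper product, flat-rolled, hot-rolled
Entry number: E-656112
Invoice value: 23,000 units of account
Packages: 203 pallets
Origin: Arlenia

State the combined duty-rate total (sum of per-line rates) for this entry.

34%

Line A: aluminium → XI.3; in bars → XI.3.4; hot-rolled → XI.3.4.2. Scheduled 29%. Tyrosia agreement on XI.3.4: RVC ≥ 35% → 2% available; preferential 2%. → 2%.
Line B: non-alloy steel → XI.2; flat-rolled → XI.2.1; hot-rolled → XI.2.1.1. Scheduled 23%. No special measure applies. → 23%.
Line C: copper → XI.1; flat-rolled → XI.1.1; hot-rolled → XI.1.1.3. Scheduled 9%. No special measure applies. → 9%.
Sum: 2% + 23% + 9% = 34%.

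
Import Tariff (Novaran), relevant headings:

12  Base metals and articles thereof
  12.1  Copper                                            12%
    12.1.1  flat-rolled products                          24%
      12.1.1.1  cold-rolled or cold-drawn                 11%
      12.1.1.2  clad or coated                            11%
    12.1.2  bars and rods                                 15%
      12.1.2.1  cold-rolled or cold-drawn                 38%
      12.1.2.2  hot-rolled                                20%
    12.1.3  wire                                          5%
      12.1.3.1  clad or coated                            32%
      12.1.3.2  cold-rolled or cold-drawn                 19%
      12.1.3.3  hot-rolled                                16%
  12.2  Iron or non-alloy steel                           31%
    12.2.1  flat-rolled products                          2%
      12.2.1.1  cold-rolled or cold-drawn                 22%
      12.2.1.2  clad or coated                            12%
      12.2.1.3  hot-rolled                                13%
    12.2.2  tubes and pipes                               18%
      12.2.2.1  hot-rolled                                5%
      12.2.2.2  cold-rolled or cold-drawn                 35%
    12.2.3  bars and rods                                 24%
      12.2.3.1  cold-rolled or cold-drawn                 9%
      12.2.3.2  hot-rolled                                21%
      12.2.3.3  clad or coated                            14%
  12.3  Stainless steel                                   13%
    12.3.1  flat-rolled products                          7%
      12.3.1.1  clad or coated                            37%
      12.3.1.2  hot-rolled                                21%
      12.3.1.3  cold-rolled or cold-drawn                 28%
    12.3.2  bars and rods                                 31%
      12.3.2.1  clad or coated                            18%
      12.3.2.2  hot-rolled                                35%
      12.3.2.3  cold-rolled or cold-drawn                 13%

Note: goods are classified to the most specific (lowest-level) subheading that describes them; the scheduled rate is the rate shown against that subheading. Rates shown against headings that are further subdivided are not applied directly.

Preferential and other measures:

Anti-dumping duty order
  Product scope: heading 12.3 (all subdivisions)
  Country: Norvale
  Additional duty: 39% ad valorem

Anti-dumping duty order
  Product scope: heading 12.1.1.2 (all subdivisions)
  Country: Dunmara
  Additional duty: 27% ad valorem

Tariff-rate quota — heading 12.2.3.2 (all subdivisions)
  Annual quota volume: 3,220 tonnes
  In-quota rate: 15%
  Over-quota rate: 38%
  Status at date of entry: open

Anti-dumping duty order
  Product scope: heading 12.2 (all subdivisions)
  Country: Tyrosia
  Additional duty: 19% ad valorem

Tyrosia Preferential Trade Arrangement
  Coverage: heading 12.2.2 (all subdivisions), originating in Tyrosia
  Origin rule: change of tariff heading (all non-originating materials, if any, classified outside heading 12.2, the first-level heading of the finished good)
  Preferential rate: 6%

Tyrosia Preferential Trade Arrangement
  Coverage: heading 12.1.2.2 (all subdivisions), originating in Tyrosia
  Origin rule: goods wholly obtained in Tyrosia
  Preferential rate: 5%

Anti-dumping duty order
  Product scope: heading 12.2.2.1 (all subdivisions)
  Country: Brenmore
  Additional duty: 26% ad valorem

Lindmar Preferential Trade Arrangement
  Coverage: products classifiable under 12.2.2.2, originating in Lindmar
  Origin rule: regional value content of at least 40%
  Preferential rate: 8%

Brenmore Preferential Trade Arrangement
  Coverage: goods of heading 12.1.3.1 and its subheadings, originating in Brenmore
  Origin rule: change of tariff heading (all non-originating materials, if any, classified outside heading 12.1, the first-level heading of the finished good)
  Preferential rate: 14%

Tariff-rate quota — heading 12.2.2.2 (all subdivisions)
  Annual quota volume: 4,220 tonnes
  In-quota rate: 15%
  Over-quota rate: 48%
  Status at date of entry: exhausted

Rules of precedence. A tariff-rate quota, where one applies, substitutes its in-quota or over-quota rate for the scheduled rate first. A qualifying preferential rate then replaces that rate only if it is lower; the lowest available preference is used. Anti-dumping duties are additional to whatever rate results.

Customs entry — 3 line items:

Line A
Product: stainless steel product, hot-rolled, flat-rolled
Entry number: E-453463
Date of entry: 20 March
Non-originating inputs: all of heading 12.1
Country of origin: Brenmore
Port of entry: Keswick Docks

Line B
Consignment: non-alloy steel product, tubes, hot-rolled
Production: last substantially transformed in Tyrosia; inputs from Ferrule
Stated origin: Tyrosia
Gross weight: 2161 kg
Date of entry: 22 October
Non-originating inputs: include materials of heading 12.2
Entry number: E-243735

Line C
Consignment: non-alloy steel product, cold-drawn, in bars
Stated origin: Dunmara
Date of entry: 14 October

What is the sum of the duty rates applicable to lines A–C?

54%

Line A: stainless steel → 12.3; flat-rolled → 12.3.1; hot-rolled → 12.3.1.2. Scheduled 21%. Brenmore agreement on 12.1.3.1: 12.3.1.2 not covered. → 21%.
Line B: non-alloy steel → 12.2; tubes → 12.2.2; hot-rolled → 12.2.2.1. Scheduled 5%. Tyrosia agreement on 12.2.2: CTH not met; Tyrosia agreement on 12.1.2.2: 12.2.2.1 not covered; anti-dumping (Tyrosia, 12.2): +19%; total 5% + 19% = 24%. → 24%.
Line C: non-alloy steel → 12.2; in bars → 12.2.3; cold-drawn → 12.2.3.1. Scheduled 9%. No special measure applies. → 9%.
Sum: 21% + 24% + 9% = 54%.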